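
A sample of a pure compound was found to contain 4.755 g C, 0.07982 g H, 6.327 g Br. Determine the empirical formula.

Moles — C: 4.755 / 12.01 = 0.3959 mol; H: 0.07982 / 1.008 = 0.07919 mol; Br: 6.327 / 79.90 = 0.07919 mol
Smallest is Br at 0.07919 mol; normalising gives C 5.000, H 1.000, Br 1.000
→ C5HBr

C5HBr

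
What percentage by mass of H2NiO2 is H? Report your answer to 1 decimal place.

Molar mass = 2(1.008) + 1(58.69) + 2(16.00) = 92.706 g/mol
Mass of H per mole = 2 × 1.008 = 2.016 g
% H = 2.016 / 92.706 × 100 = 2.2%

2.2%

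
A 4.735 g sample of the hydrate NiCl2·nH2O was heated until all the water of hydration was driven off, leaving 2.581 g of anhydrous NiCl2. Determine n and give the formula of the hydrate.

Mass of water lost = 4.735 − 2.581 = 2.154 g → 2.154 / 18.02 = 0.1195 mol H2O
Molar mass of NiCl2 = 129.59 g/mol → mol NiCl2 = 2.581 / 129.59 = 0.01992
n = 0.1195 / 0.01992 = 6.00 ≈ 6 → NiCl2·6H2O

NiCl2·6H2O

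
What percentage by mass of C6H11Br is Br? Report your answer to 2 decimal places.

Molar mass = 6(12.01) + 11(1.008) + 1(79.90) = 163.048 g/mol
Mass of Br per mole = 1 × 79.90 = 79.900 g
% Br = 79.900 / 163.048 × 100 = 49.00%

49.00%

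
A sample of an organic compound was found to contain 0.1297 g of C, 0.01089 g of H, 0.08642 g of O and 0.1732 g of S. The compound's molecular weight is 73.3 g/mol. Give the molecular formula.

n(C) = 0.1297/12.01 = 0.0108, n(H) = 0.01089/1.008 = 0.0108, n(O) = 0.08642/16.00 = 0.005401, n(S) = 0.1732/32.07 = 0.005401
Divide by the smallest (0.005401 mol S): C 2.000, H 2.000, O 1.000, S 1.000
→ C2H2OS
Empirical-formula mass = 74.11 g/mol
n = 73.3 / 74.11 = 0.99 ≈ 1
Molecular formula = empirical formula = C2H2OS

C2H2OS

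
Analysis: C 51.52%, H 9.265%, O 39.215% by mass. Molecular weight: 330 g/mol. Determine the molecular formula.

C14H30O8

Assume 100 g: 51.52 g C, 9.265 g H, 39.215 g O.
Moles — C: 51.52 / 12.01 = 4.29 mol; H: 9.265 / 1.008 = 9.191 mol; O: 39.215 / 16.00 = 2.451 mol
Smallest is O at 2.451 mol; normalising gives C 1.750, H 3.750, O 1.000
×4: C 7.00, H 15.00, O 4.00 → C7H15O4
Empirical-formula mass = 163.19 g/mol
n = 330 / 163.19 = 2.02 ≈ 2
Molecular formula = (C7H15O4)×2 = C14H30O8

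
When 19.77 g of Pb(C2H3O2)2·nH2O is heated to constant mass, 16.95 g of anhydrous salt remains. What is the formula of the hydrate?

Pb(C2H3O2)2·3H2O

Mass of water lost = 19.77 − 16.95 = 2.82 g → 2.82 / 18.02 = 0.1565 mol H2O
Molar mass of Pb(C2H3O2)2 = 325.29 g/mol → mol Pb(C2H3O2)2 = 16.95 / 325.29 = 0.05211
n = 0.1565 / 0.05211 = 3.00 ≈ 3 → Pb(C2H3O2)2·3H2O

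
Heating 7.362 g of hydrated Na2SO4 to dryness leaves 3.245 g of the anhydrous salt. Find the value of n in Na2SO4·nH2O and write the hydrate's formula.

Mass of water lost = 7.362 − 3.245 = 4.117 g → 4.117 / 18.02 = 0.2285 mol H2O
Molar mass of Na2SO4 = 142.05 g/mol → mol Na2SO4 = 3.245 / 142.05 = 0.02284
n = 0.2285 / 0.02284 = 10.00 ≈ 10 → Na2SO4·10H2O

Na2SO4·10H2O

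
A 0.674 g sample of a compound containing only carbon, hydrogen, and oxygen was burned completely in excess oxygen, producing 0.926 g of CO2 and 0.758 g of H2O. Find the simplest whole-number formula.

mol C = 0.926 / 44.01 = 0.02104; mass C = 0.02104 × 12.01 = 0.2527 g
mol H = 2 × (0.758 / 18.02) = 0.08413; mass H = 0.08413 × 1.008 = 0.08480 g
mass O = 0.674 − (0.3375) = 0.3365 g → mol O = 0.02103
Divide by the smallest (0.02103 mol O): C 1.000, H 4.000, O 1.000
→ CH4O

CH4O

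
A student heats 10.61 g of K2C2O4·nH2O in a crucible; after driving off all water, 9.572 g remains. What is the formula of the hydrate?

K2C2O4·H2O

Mass of water lost = 10.61 − 9.572 = 1.038 g → 1.038 / 18.02 = 0.0576 mol H2O
Molar mass of K2C2O4 = 166.22 g/mol → mol K2C2O4 = 9.572 / 166.22 = 0.05759
n = 0.0576 / 0.05759 = 1.00 ≈ 1 → K2C2O4·H2O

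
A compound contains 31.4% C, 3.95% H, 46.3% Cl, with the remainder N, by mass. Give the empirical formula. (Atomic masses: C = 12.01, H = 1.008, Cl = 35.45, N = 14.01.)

Assume 100 g: 31.4 g C, 3.95 g H, 46.3 g Cl, 18.35 g N.
n(C) = 31.4/12.01 = 2.614, n(H) = 3.95/1.008 = 3.919, n(Cl) = 46.3/35.45 = 1.306, n(N) = 18.35/14.01 = 1.31
Ratios (÷ 1.306): C 2.002, H 3.000, Cl 1.000, N 1.003
→ C2H3ClN

C2H3ClN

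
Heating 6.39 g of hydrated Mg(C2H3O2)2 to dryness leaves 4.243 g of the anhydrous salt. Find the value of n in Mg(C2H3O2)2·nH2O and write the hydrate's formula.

Mg(C2H3O2)2·4H2O

Mass of water lost = 6.39 − 4.243 = 2.147 g → 2.147 / 18.02 = 0.1191 mol H2O
Molar mass of Mg(C2H3O2)2 = 142.40 g/mol → mol Mg(C2H3O2)2 = 4.243 / 142.40 = 0.0298
n = 0.1191 / 0.0298 = 4.00 ≈ 4 → Mg(C2H3O2)2·4H2O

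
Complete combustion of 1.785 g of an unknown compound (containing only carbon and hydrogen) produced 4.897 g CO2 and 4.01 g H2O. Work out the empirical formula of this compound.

CH4

mol C = 4.897 / 44.01 = 0.1113; mass C = 0.1113 × 12.01 = 1.336 g
mol H = 2 × (4.01 / 18.02) = 0.4451; mass H = 0.4451 × 1.008 = 0.4486 g
Ratios (÷ 0.1113): C 1.000, H 4.000
Ratio ≈ 1:4, so the empirical formula is CH4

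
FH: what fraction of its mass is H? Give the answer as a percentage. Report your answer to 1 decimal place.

5.0%

Molar mass = 1(19.00) + 1(1.008) = 20.008 g/mol
Mass of H per mole = 1 × 1.008 = 1.008 g
% H = 1.008 / 20.008 × 100 = 5.0%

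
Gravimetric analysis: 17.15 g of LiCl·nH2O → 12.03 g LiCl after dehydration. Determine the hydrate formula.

Mass of water lost = 17.15 − 12.03 = 5.12 g → 5.12 / 18.02 = 0.2841 mol H2O
Molar mass of LiCl = 42.39 g/mol → mol LiCl = 12.03 / 42.39 = 0.2838
n = 0.2841 / 0.2838 = 1.00 ≈ 1 → LiCl·H2O

LiCl·H2O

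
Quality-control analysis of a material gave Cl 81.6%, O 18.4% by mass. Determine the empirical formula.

Cl2O

Assume 100 g: 81.6 g Cl, 18.4 g O.
n(Cl) = 81.6/35.45 = 2.302, n(O) = 18.4/16.00 = 1.15
Ratios (÷ 1.15): Cl 2.002, O 1.000
≈ 2:1 → Cl2O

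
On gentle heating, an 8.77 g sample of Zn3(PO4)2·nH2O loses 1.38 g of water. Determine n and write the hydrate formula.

Zn3(PO4)2·4H2O

Mass of anhydrous Zn3(PO4)2 = 8.77 − 1.38 = 7.39 g
mol H2O = 1.38 / 18.02 = 0.07658
Molar mass of Zn3(PO4)2 = 386.08 g/mol → mol Zn3(PO4)2 = 7.39 / 386.08 = 0.01914
n = 0.07658 / 0.01914 = 4.00 ≈ 4 → Zn3(PO4)2·4H2O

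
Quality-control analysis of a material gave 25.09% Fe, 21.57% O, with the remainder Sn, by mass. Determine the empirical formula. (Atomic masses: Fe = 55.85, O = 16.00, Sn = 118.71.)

Assume 100 g: 25.09 g Fe, 21.57 g O, 53.34 g Sn.
Moles — Fe: 25.09 / 55.85 = 0.4492 mol; O: 21.57 / 16.00 = 1.348 mol; Sn: 53.34 / 118.71 = 0.4493 mol
Ratios (÷ 0.4492): Fe 1.000, O 3.001, Sn 1.000
Ratio ≈ 1:3:1, so the empirical formula is FeO3Sn

FeO3Sn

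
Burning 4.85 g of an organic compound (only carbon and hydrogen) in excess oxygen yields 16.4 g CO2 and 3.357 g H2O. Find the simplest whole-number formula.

CH

mol C = 16.4 / 44.01 = 0.3726; mass C = 0.3726 × 12.01 = 4.475 g
mol H = 2 × (3.357 / 18.02) = 0.3726; mass H = 0.3726 × 1.008 = 0.3756 g
Ratios (÷ 0.3726): C 1.000, H 1.000
→ CH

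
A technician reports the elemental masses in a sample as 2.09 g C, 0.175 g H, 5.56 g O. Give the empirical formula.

C: 2.09 g ÷ 12.01 g/mol = 0.174 mol
H: 0.175 g ÷ 1.008 g/mol = 0.1736 mol
O: 5.56 g ÷ 16.00 g/mol = 0.3475 mol
Divide by the smallest (0.1736 mol H): C 1.002, H 1.000, O 2.002
→ CHO2

CHO2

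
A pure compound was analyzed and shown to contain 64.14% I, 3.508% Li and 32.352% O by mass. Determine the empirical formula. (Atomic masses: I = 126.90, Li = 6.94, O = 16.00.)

ILiO4

Assume 100 g: 64.14 g I, 3.508 g Li, 32.352 g O.
I: 64.14 g ÷ 126.90 g/mol = 0.5054 mol
Li: 3.508 g ÷ 6.94 g/mol = 0.5055 mol
O: 32.352 g ÷ 16.00 g/mol = 2.022 mol
Ratios (÷ 0.5054): I 1.000, Li 1.000, O 4.000
→ ILiO4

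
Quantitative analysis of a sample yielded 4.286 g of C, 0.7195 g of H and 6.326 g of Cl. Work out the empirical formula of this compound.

C2H4Cl

Moles — C: 4.286 / 12.01 = 0.3569 mol; H: 0.7195 / 1.008 = 0.7138 mol; Cl: 6.326 / 35.45 = 0.1784 mol
Divide by the smallest (0.1784 mol Cl): C 2.000, H 4.000, Cl 1.000
→ C2H4Cl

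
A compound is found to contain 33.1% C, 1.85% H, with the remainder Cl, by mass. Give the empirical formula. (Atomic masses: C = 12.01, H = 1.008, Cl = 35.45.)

Assume 100 g: 33.1 g C, 1.85 g H, 65.05 g Cl.
Moles — C: 33.1 / 12.01 = 2.756 mol; H: 1.85 / 1.008 = 1.835 mol; Cl: 65.05 / 35.45 = 1.835 mol
Divide by the smallest (1.835 mol Cl): C 1.502, H 1.000, Cl 1.000
Scaling by 2: C 3.00, H 2.00, Cl 2.00 → C3H2Cl2

C3H2Cl2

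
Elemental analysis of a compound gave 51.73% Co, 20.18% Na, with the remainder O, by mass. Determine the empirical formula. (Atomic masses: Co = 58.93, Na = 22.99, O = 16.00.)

CoNaO2

Assume 100 g: 51.73 g Co, 20.18 g Na, 28.09 g O.
Co: 51.73 g ÷ 58.93 g/mol = 0.8778 mol
Na: 20.18 g ÷ 22.99 g/mol = 0.8778 mol
O: 28.09 g ÷ 16.00 g/mol = 1.756 mol
Ratios (÷ 0.8778): Co 1.000, Na 1.000, O 2.000
≈ 1:1:2 → CoNaO2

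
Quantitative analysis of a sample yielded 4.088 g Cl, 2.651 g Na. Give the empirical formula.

ClNa

Cl: 4.088 g ÷ 35.45 g/mol = 0.1153 mol
Na: 2.651 g ÷ 22.99 g/mol = 0.1153 mol
Ratios (÷ 0.1153): Cl 1.000, Na 1.000
≈ 1:1 → ClNa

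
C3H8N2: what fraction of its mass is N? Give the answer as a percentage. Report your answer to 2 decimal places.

Molar mass = 3(12.01) + 8(1.008) + 2(14.01) = 72.114 g/mol
Mass of N per mole = 2 × 14.01 = 28.020 g
% N = 28.020 / 72.114 × 100 = 38.86%

38.86%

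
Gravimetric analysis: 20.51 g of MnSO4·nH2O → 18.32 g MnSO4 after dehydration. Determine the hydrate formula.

MnSO4·H2O

Mass of water lost = 20.51 − 18.32 = 2.19 g → 2.19 / 18.02 = 0.1215 mol H2O
Molar mass of MnSO4 = 151.01 g/mol → mol MnSO4 = 18.32 / 151.01 = 0.1213
n = 0.1215 / 0.1213 = 1.00 ≈ 1 → MnSO4·H2O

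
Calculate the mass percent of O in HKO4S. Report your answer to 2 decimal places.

47.00%

Molar mass = 1(1.008) + 1(39.10) + 4(16.00) + 1(32.07) = 136.178 g/mol
Mass of O per mole = 4 × 16.00 = 64.000 g
% O = 64.000 / 136.178 × 100 = 47.00%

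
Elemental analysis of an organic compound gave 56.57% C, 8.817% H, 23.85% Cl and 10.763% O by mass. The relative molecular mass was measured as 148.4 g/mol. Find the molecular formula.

C7H13ClO

Assume 100 g: 56.57 g C, 8.817 g H, 23.85 g Cl, 10.763 g O.
C: 56.57 g ÷ 12.01 g/mol = 4.71 mol
H: 8.817 g ÷ 1.008 g/mol = 8.747 mol
Cl: 23.85 g ÷ 35.45 g/mol = 0.6728 mol
O: 10.763 g ÷ 16.00 g/mol = 0.6727 mol
Smallest is O at 0.6727 mol; normalising gives C 7.002, H 13.003, Cl 1.000, O 1.000
Ratio ≈ 7:13:1:1, so the empirical formula is C7H13ClO
Empirical-formula mass = 148.62 g/mol
n = 148.4 / 148.62 = 1.00 ≈ 1
Molecular formula = empirical formula = C7H13ClO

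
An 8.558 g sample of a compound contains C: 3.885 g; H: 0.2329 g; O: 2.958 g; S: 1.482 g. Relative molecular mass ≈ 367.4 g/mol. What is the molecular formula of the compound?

Moles — C: 3.885 / 12.01 = 0.3235 mol; H: 0.2329 / 1.008 = 0.2311 mol; O: 2.958 / 16.00 = 0.1849 mol; S: 1.482 / 32.07 = 0.04621 mol
Divide by the smallest (0.04621 mol S): C 7.000, H 5.000, O 4.001, S 1.000
≈ 7:5:4:1 → C7H5O4S
Empirical-formula mass = 185.18 g/mol
n = 367.4 / 185.18 = 1.98 ≈ 2
Molecular formula = (C7H5O4S)×2 = C14H10O8S2

C14H10O8S2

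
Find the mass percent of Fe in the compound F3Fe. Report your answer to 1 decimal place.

49.5%

Molar mass = 3(19.00) + 1(55.85) = 112.850 g/mol
Mass of Fe per mole = 1 × 55.85 = 55.850 g
% Fe = 55.850 / 112.850 × 100 = 49.5%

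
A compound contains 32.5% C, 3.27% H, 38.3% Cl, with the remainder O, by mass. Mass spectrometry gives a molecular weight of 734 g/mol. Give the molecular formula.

Assume 100 g: 32.5 g C, 3.27 g H, 38.3 g Cl, 25.93 g O.
Moles — C: 32.5 / 12.01 = 2.706 mol; H: 3.27 / 1.008 = 3.244 mol; Cl: 38.3 / 35.45 = 1.08 mol; O: 25.93 / 16.00 = 1.621 mol
Smallest is Cl at 1.08 mol; normalising gives C 2.505, H 3.003, Cl 1.000, O 1.500
Multiply by 2: C 5.01, H 6.01, Cl 2.00, O 3.00 → C5H6Cl2O3
Empirical-formula mass = 185.00 g/mol
n = 734 / 185.00 = 3.97 ≈ 4
Molecular formula = (C5H6Cl2O3)×4 = C20H24Cl8O12

C20H24Cl8O12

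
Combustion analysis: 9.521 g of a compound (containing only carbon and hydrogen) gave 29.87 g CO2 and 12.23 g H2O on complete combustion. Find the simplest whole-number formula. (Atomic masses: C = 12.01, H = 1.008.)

CH2

mol C = 29.87 / 44.01 = 0.6787; mass C = 0.6787 × 12.01 = 8.151 g
mol H = 2 × (12.23 / 18.02) = 1.357; mass H = 1.357 × 1.008 = 1.368 g
Divide by the smallest (0.6787 mol C): C 1.000, H 2.000
Ratio ≈ 1:2, so the empirical formula is CH2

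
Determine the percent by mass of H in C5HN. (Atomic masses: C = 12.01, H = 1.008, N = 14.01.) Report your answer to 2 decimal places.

Molar mass = 5(12.01) + 1(1.008) + 1(14.01) = 75.068 g/mol
Mass of H per mole = 1 × 1.008 = 1.008 g
% H = 1.008 / 75.068 × 100 = 1.34%

1.34%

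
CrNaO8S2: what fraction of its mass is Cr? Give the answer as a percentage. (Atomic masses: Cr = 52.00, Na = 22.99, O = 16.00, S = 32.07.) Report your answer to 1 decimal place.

19.5%

Molar mass = 1(52.00) + 1(22.99) + 8(16.00) + 2(32.07) = 267.130 g/mol
Mass of Cr per mole = 1 × 52.00 = 52.000 g
% Cr = 52.000 / 267.130 × 100 = 19.5%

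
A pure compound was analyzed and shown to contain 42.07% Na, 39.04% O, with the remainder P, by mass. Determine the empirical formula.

Na3O4P

Assume 100 g: 42.07 g Na, 39.04 g O, 18.89 g P.
n(Na) = 42.07/22.99 = 1.83, n(O) = 39.04/16.00 = 2.44, n(P) = 18.89/30.97 = 0.6099
Divide by the smallest (0.6099 mol P): Na 3.000, O 4.000, P 1.000
≈ 3:4:1 → Na3O4P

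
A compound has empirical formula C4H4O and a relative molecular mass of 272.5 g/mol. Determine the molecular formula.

Empirical-formula mass = 68.07 g/mol
n = 272.5 / 68.07 = 4.00 ≈ 4
Molecular formula = (C4H4O)4 = C16H16O4

C16H16O4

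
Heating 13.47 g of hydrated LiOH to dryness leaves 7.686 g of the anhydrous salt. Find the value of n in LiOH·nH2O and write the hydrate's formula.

LiOH·H2O

Mass of water lost = 13.47 − 7.686 = 5.784 g → 5.784 / 18.02 = 0.321 mol H2O
Molar mass of LiOH = 23.95 g/mol → mol LiOH = 7.686 / 23.95 = 0.3209
n = 0.321 / 0.3209 = 1.00 ≈ 1 → LiOH·H2O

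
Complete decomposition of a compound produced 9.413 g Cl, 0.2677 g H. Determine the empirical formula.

ClH

n(Cl) = 9.413/35.45 = 0.2655, n(H) = 0.2677/1.008 = 0.2656
Ratios (÷ 0.2655): Cl 1.000, H 1.000
→ ClH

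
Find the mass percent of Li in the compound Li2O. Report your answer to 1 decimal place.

46.5%

Molar mass = 2(6.94) + 1(16.00) = 29.880 g/mol
Mass of Li per mole = 2 × 6.94 = 13.880 g
% Li = 13.880 / 29.880 × 100 = 46.5%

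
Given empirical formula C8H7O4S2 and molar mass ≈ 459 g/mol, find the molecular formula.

C16H14O8S4

Empirical-formula mass = 231.28 g/mol
n = 459 / 231.28 = 1.98 ≈ 2
Molecular formula = (C8H7O4S2)2 = C16H14O8S4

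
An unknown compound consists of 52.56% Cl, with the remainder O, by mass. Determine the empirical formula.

ClO2

Assume 100 g: 52.56 g Cl, 47.44 g O.
Cl: 52.56 g ÷ 35.45 g/mol = 1.483 mol
O: 47.44 g ÷ 16.00 g/mol = 2.965 mol
Ratios (÷ 1.483): Cl 1.000, O 2.000
→ ClO2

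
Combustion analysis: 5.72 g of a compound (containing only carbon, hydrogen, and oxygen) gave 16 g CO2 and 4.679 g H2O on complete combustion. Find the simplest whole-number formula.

mol C = 16 / 44.01 = 0.3636; mass C = 0.3636 × 12.01 = 4.366 g
mol H = 2 × (4.679 / 18.02) = 0.5193; mass H = 0.5193 × 1.008 = 0.5235 g
mass O = 5.72 − (4.890) = 0.8303 g → mol O = 0.05189
Ratios (÷ 0.05189): C 7.006, H 10.008, O 1.000
Ratio ≈ 7:10:1, so the empirical formula is C7H10O

C7H10O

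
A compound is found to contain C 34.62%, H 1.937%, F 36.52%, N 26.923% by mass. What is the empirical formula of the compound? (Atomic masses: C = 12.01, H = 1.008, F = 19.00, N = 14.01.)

C3H2F2N2

Assume 100 g: 34.62 g C, 1.937 g H, 36.52 g F, 26.923 g N.
C: 34.62 g ÷ 12.01 g/mol = 2.883 mol
H: 1.937 g ÷ 1.008 g/mol = 1.922 mol
F: 36.52 g ÷ 19.00 g/mol = 1.922 mol
N: 26.923 g ÷ 14.01 g/mol = 1.922 mol
Smallest is H at 1.922 mol; normalising gives C 1.500, H 1.000, F 1.000, N 1.000
×2: C 3.00, H 2.00, F 2.00, N 2.00 → C3H2F2N2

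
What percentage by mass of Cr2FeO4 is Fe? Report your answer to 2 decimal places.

24.95%

Molar mass = 2(52.00) + 1(55.85) + 4(16.00) = 223.850 g/mol
Mass of Fe per mole = 1 × 55.85 = 55.850 g
% Fe = 55.850 / 223.850 × 100 = 24.95%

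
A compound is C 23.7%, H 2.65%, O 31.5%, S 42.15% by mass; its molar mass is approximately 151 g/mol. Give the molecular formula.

Assume 100 g: 23.7 g C, 2.65 g H, 31.5 g O, 42.15 g S.
C: 23.7 g ÷ 12.01 g/mol = 1.973 mol
H: 2.65 g ÷ 1.008 g/mol = 2.629 mol
O: 31.5 g ÷ 16.00 g/mol = 1.969 mol
S: 42.15 g ÷ 32.07 g/mol = 1.314 mol
Divide by the smallest (1.314 mol S): C 1.501, H 2.000, O 1.498, S 1.000
Multiply by 2: C 3.00, H 4.00, O 3.00, S 2.00 → C3H4O3S2
Empirical-formula mass = 152.20 g/mol
n = 151 / 152.20 = 0.99 ≈ 1
Molecular formula = empirical formula = C3H4O3S2

C3H4O3S2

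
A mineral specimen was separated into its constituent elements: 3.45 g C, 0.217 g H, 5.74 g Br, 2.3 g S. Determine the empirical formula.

Moles — C: 3.45 / 12.01 = 0.2873 mol; H: 0.217 / 1.008 = 0.2153 mol; Br: 5.74 / 79.90 = 0.07184 mol; S: 2.3 / 32.07 = 0.07172 mol
Smallest is S at 0.07172 mol; normalising gives C 4.005, H 3.002, Br 1.002, S 1.000
→ C4H3BrS

C4H3BrS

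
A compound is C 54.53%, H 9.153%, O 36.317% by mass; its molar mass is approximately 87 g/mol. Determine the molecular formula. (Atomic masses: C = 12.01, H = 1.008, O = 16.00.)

Assume 100 g: 54.53 g C, 9.153 g H, 36.317 g O.
n(C) = 54.53/12.01 = 4.54, n(H) = 9.153/1.008 = 9.08, n(O) = 36.317/16.00 = 2.27
Ratios (÷ 2.27): C 2.000, H 4.000, O 1.000
≈ 2:4:1 → C2H4O
Empirical-formula mass = 44.05 g/mol
n = 87 / 44.05 = 1.97 ≈ 2
Molecular formula = (C2H4O)×2 = C4H8O2

C4H8O2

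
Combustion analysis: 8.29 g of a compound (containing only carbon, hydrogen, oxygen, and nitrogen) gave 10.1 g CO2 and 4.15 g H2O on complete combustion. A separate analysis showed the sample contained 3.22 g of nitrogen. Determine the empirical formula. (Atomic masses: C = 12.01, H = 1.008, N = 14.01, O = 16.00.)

mol C = 10.1 / 44.01 = 0.2295; mass C = 0.2295 × 12.01 = 2.756 g
mol H = 2 × (4.15 / 18.02) = 0.4606; mass H = 0.4606 × 1.008 = 0.4643 g
mol N = 3.22 / 14.01 = 0.2298
mass O = 8.29 − (6.440) = 1.850 g → mol O = 0.1156
Smallest is O at 0.1156 mol; normalising gives C 1.985, H 3.985, N 1.988, O 1.000
Ratio ≈ 2:4:2:1, so the empirical formula is C2H4N2O

C2H4N2O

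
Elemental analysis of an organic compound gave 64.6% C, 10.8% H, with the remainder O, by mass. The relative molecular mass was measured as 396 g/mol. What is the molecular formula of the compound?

Assume 100 g: 64.6 g C, 10.8 g H, 24.6 g O.
n(C) = 64.6/12.01 = 5.379, n(H) = 10.8/1.008 = 10.71, n(O) = 24.6/16.00 = 1.538
Divide by the smallest (1.538 mol O): C 3.498, H 6.969, O 1.000
Scaling by 2: C 7.00, H 13.94, O 2.00 → C7H14O2
Empirical-formula mass = 130.18 g/mol
n = 396 / 130.18 = 3.04 ≈ 3
Molecular formula = (C7H14O2)×3 = C21H42O6

C21H42O6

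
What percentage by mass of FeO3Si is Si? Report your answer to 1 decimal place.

Molar mass = 1(55.85) + 3(16.00) + 1(28.09) = 131.940 g/mol
Mass of Si per mole = 1 × 28.09 = 28.090 g
% Si = 28.090 / 131.940 × 100 = 21.3%

21.3%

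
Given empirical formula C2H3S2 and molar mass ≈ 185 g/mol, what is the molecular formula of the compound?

C4H6S4

Empirical-formula mass = 91.18 g/mol
n = 185 / 91.18 = 2.03 ≈ 2
Molecular formula = (C2H3S2)2 = C4H6S4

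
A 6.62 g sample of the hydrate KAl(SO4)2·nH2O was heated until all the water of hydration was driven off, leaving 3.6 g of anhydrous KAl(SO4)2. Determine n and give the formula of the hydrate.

Mass of water lost = 6.62 − 3.6 = 3.02 g → 3.02 / 18.02 = 0.1676 mol H2O
Molar mass of KAl(SO4)2 = 258.22 g/mol → mol KAl(SO4)2 = 3.6 / 258.22 = 0.01394
n = 0.1676 / 0.01394 = 12.02 ≈ 12 → KAl(SO4)2·12H2O

KAl(SO4)2·12H2O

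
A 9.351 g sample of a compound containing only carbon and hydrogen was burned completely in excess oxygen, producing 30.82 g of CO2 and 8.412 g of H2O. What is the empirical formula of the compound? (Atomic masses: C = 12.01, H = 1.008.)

C3H4

mol C = 30.82 / 44.01 = 0.7003; mass C = 0.7003 × 12.01 = 8.411 g
mol H = 2 × (8.412 / 18.02) = 0.9336; mass H = 0.9336 × 1.008 = 0.9411 g
Smallest is C at 0.7003 mol; normalising gives C 1.000, H 1.333
×3: C 3.00, H 4.00 → C3H4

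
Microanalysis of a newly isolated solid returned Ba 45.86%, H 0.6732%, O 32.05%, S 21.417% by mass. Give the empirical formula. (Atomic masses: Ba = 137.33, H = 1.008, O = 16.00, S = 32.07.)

Assume 100 g: 45.86 g Ba, 0.6732 g H, 32.05 g O, 21.417 g S.
n(Ba) = 45.86/137.33 = 0.3339, n(H) = 0.6732/1.008 = 0.6679, n(O) = 32.05/16.00 = 2.003, n(S) = 21.417/32.07 = 0.6678
Smallest is Ba at 0.3339 mol; normalising gives Ba 1.000, H 2.000, O 5.998, S 2.000
≈ 1:2:6:2 → BaH2O6S2

BaH2O6S2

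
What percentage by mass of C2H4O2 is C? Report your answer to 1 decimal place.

Molar mass = 2(12.01) + 4(1.008) + 2(16.00) = 60.052 g/mol
Mass of C per mole = 2 × 12.01 = 24.020 g
% C = 24.020 / 60.052 × 100 = 40.0%

40.0%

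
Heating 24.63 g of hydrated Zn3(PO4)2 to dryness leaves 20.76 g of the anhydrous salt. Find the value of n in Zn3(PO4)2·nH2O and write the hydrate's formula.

Mass of water lost = 24.63 − 20.76 = 3.87 g → 3.87 / 18.02 = 0.2148 mol H2O
Molar mass of Zn3(PO4)2 = 386.08 g/mol → mol Zn3(PO4)2 = 20.76 / 386.08 = 0.05377
n = 0.2148 / 0.05377 = 3.99 ≈ 4 → Zn3(PO4)2·4H2O

Zn3(PO4)2·4H2O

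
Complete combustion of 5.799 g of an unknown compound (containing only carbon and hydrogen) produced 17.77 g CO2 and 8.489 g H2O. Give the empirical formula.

mol C = 17.77 / 44.01 = 0.4038; mass C = 0.4038 × 12.01 = 4.849 g
mol H = 2 × (8.489 / 18.02) = 0.9422; mass H = 0.9422 × 1.008 = 0.9497 g
Smallest is C at 0.4038 mol; normalising gives C 1.000, H 2.333
×3: C 3.00, H 7.00 → C3H7

C3H7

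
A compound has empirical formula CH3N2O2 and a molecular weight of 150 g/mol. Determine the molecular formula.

C2H6N4O4

Empirical-formula mass = 75.05 g/mol
n = 150 / 75.05 = 2.00 ≈ 2
Molecular formula = (CH3N2O2)2 = C2H6N4O4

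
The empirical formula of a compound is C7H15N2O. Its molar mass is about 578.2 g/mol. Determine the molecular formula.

C28H60N8O4

Empirical-formula mass = 143.21 g/mol
n = 578.2 / 143.21 = 4.04 ≈ 4
Molecular formula = (C7H15N2O)4 = C28H60N8O4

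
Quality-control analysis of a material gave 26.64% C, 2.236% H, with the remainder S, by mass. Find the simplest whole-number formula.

CHS

Assume 100 g: 26.64 g C, 2.236 g H, 71.124 g S.
n(C) = 26.64/12.01 = 2.218, n(H) = 2.236/1.008 = 2.218, n(S) = 71.124/32.07 = 2.218
Smallest is S at 2.218 mol; normalising gives C 1.000, H 1.000, S 1.000
Ratio ≈ 1:1:1, so the empirical formula is CHS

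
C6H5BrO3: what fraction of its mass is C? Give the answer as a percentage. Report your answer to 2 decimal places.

35.15%

Molar mass = 6(12.01) + 5(1.008) + 1(79.90) + 3(16.00) = 205.000 g/mol
Mass of C per mole = 6 × 12.01 = 72.060 g
% C = 72.060 / 205.000 × 100 = 35.15%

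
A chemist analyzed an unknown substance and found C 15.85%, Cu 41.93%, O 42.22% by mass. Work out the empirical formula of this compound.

C2CuO4

Assume 100 g: 15.85 g C, 41.93 g Cu, 42.22 g O.
n(C) = 15.85/12.01 = 1.32, n(Cu) = 41.93/63.55 = 0.6598, n(O) = 42.22/16.00 = 2.639
Divide by the smallest (0.6598 mol Cu): C 2.000, Cu 1.000, O 3.999
≈ 2:1:4 → C2CuO4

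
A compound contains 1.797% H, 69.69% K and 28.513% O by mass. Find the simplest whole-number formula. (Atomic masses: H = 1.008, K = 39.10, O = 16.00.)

Assume 100 g: 1.797 g H, 69.69 g K, 28.513 g O.
Moles — H: 1.797 / 1.008 = 1.783 mol; K: 69.69 / 39.10 = 1.782 mol; O: 28.513 / 16.00 = 1.782 mol
Divide by the smallest (1.782 mol O): H 1.000, K 1.000, O 1.000
Ratio ≈ 1:1:1, so the empirical formula is HKO

HKO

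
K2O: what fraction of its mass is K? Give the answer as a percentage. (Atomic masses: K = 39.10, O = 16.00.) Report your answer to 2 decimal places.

83.01%

Molar mass = 2(39.10) + 1(16.00) = 94.200 g/mol
Mass of K per mole = 2 × 39.10 = 78.200 g
% K = 78.200 / 94.200 × 100 = 83.01%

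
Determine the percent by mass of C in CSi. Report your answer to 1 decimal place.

Molar mass = 1(12.01) + 1(28.09) = 40.100 g/mol
Mass of C per mole = 1 × 12.01 = 12.010 g
% C = 12.010 / 40.100 × 100 = 30.0%

30.0%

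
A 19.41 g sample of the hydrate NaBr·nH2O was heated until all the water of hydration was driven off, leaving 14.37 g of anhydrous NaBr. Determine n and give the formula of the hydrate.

Mass of water lost = 19.41 − 14.37 = 5.04 g → 5.04 / 18.02 = 0.2797 mol H2O
Molar mass of NaBr = 102.89 g/mol → mol NaBr = 14.37 / 102.89 = 0.1397
n = 0.2797 / 0.1397 = 2.00 ≈ 2 → NaBr·2H2O

NaBr·2H2O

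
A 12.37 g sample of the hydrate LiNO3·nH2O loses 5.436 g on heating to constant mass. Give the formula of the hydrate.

LiNO3·3H2O

Mass of anhydrous LiNO3 = 12.37 − 5.436 = 6.934 g
mol H2O = 5.436 / 18.02 = 0.3017
Molar mass of LiNO3 = 68.95 g/mol → mol LiNO3 = 6.934 / 68.95 = 0.1006
n = 0.3017 / 0.1006 = 3.00 ≈ 3 → LiNO3·3H2O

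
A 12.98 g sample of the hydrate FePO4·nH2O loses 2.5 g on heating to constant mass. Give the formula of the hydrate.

Mass of anhydrous FePO4 = 12.98 − 2.5 = 10.48 g
mol H2O = 2.5 / 18.02 = 0.1387
Molar mass of FePO4 = 150.82 g/mol → mol FePO4 = 10.48 / 150.82 = 0.06949
n = 0.1387 / 0.06949 = 2.00 ≈ 2 → FePO4·2H2O

FePO4·2H2O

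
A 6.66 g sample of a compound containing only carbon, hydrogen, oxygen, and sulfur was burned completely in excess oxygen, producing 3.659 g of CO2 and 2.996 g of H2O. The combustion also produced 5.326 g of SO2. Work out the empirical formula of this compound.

CH4O2S

mol C = 3.659 / 44.01 = 0.08314; mass C = 0.08314 × 12.01 = 0.9985 g
mol H = 2 × (2.996 / 18.02) = 0.3325; mass H = 0.3325 × 1.008 = 0.3352 g
mol S = 5.326 / 64.07 = 0.08313; mass S = 2.666 g
mass O = 6.66 − (4.000) = 2.660 g → mol O = 0.1663
Smallest is S at 0.08313 mol; normalising gives C 1.000, H 4.000, O 2.000, S 1.000
→ CH4O2S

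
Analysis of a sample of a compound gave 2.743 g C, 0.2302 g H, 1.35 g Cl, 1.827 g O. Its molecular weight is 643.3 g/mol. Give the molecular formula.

C24H24Cl4O12

n(C) = 2.743/12.01 = 0.2284, n(H) = 0.2302/1.008 = 0.2284, n(Cl) = 1.35/35.45 = 0.03808, n(O) = 1.827/16.00 = 0.1142
Ratios (÷ 0.03808): C 5.997, H 5.997, Cl 1.000, O 2.998
Ratio ≈ 6:6:1:3, so the empirical formula is C6H6ClO3
Empirical-formula mass = 161.56 g/mol
n = 643.3 / 161.56 = 3.98 ≈ 4
Molecular formula = (C6H6ClO3)×4 = C24H24Cl4O12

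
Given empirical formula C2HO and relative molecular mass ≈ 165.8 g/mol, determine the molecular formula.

C8H4O4

Empirical-formula mass = 41.03 g/mol
n = 165.8 / 41.03 = 4.04 ≈ 4
Molecular formula = (C2HO)4 = C8H4O4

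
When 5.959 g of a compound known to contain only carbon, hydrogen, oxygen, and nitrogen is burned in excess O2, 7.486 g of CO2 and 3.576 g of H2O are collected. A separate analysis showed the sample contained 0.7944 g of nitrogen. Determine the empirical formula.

C3H7NO3

mol C = 7.486 / 44.01 = 0.1701; mass C = 0.1701 × 12.01 = 2.043 g
mol H = 2 × (3.576 / 18.02) = 0.3969; mass H = 0.3969 × 1.008 = 0.4001 g
mol N = 0.7944 / 14.01 = 0.05670
mass O = 5.959 − (3.237) = 2.722 g → mol O = 0.1701
Divide by the smallest (0.0567 mol N): C 3.000, H 7.000, N 1.000, O 3.000
≈ 3:7:1:3 → C3H7NO3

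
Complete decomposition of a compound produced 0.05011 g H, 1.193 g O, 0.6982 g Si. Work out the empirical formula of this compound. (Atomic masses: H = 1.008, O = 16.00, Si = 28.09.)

H2O3Si

n(H) = 0.05011/1.008 = 0.04971, n(O) = 1.193/16.00 = 0.07456, n(Si) = 0.6982/28.09 = 0.02486
Divide by the smallest (0.02486 mol Si): H 2.000, O 3.000, Si 1.000
Ratio ≈ 2:3:1, so the empirical formula is H2O3Si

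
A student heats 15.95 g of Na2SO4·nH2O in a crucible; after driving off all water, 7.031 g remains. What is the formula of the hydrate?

Na2SO4·10H2O

Mass of water lost = 15.95 − 7.031 = 8.919 g → 8.919 / 18.02 = 0.495 mol H2O
Molar mass of Na2SO4 = 142.05 g/mol → mol Na2SO4 = 7.031 / 142.05 = 0.0495
n = 0.495 / 0.0495 = 10.00 ≈ 10 → Na2SO4·10H2O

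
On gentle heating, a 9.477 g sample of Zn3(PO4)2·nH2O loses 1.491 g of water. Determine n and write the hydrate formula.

Zn3(PO4)2·4H2O

Mass of anhydrous Zn3(PO4)2 = 9.477 − 1.491 = 7.986 g
mol H2O = 1.491 / 18.02 = 0.08274
Molar mass of Zn3(PO4)2 = 386.08 g/mol → mol Zn3(PO4)2 = 7.986 / 386.08 = 0.02068
n = 0.08274 / 0.02068 = 4.00 ≈ 4 → Zn3(PO4)2·4H2O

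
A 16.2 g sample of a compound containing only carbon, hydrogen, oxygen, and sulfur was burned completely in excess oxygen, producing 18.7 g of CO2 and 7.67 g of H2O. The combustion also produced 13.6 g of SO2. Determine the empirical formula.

C2H4OS

mol C = 18.7 / 44.01 = 0.4249; mass C = 0.4249 × 12.01 = 5.103 g
mol H = 2 × (7.67 / 18.02) = 0.8513; mass H = 0.8513 × 1.008 = 0.8581 g
mol S = 13.6 / 64.07 = 0.2123; mass S = 6.807 g
mass O = 16.2 − (12.77) = 3.431 g → mol O = 0.2145
Smallest is S at 0.2123 mol; normalising gives C 2.002, H 4.010, O 1.010, S 1.000
Ratio ≈ 2:4:1:1, so the empirical formula is C2H4OS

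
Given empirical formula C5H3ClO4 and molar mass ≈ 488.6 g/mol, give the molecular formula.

Empirical-formula mass = 162.52 g/mol
n = 488.6 / 162.52 = 3.01 ≈ 3
Molecular formula = (C5H3ClO4)3 = C15H9Cl3O12

C15H9Cl3O12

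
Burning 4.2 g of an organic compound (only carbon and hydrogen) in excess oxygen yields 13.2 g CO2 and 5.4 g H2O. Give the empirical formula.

CH2

mol C = 13.2 / 44.01 = 0.2999; mass C = 0.2999 × 12.01 = 3.602 g
mol H = 2 × (5.4 / 18.02) = 0.5993; mass H = 0.5993 × 1.008 = 0.6041 g
Divide by the smallest (0.2999 mol C): C 1.000, H 1.998
Ratio ≈ 1:2, so the empirical formula is CH2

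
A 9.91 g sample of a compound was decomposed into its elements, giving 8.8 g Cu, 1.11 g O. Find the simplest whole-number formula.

n(Cu) = 8.8/63.55 = 0.1385, n(O) = 1.11/16.00 = 0.06938
Smallest is O at 0.06938 mol; normalising gives Cu 1.996, O 1.000
Ratio ≈ 2:1, so the empirical formula is Cu2O

Cu2O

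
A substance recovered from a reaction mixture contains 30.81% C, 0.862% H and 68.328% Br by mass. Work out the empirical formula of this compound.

C3HBr

Assume 100 g: 30.81 g C, 0.862 g H, 68.328 g Br.
C: 30.81 g ÷ 12.01 g/mol = 2.565 mol
H: 0.862 g ÷ 1.008 g/mol = 0.8552 mol
Br: 68.328 g ÷ 79.90 g/mol = 0.8552 mol
Ratios (÷ 0.8552): C 3.000, H 1.000, Br 1.000
Ratio ≈ 3:1:1, so the empirical formula is C3HBr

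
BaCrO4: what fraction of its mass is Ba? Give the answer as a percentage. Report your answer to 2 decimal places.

Molar mass = 1(137.33) + 1(52.00) + 4(16.00) = 253.330 g/mol
Mass of Ba per mole = 1 × 137.33 = 137.330 g
% Ba = 137.330 / 253.330 × 100 = 54.21%

54.21%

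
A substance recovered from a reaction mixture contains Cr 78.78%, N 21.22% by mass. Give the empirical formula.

CrN

Assume 100 g: 78.78 g Cr, 21.22 g N.
Moles — Cr: 78.78 / 52.00 = 1.515 mol; N: 21.22 / 14.01 = 1.515 mol
Ratios (÷ 1.515): Cr 1.000, N 1.000
Ratio ≈ 1:1, so the empirical formula is CrN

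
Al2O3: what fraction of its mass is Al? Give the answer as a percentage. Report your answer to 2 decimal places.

52.92%

Molar mass = 2(26.98) + 3(16.00) = 101.960 g/mol
Mass of Al per mole = 2 × 26.98 = 53.960 g
% Al = 53.960 / 101.960 × 100 = 52.92%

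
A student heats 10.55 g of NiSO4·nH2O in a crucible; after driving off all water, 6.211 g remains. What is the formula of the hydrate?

Mass of water lost = 10.55 − 6.211 = 4.339 g → 4.339 / 18.02 = 0.2408 mol H2O
Molar mass of NiSO4 = 154.76 g/mol → mol NiSO4 = 6.211 / 154.76 = 0.04013
n = 0.2408 / 0.04013 = 6.00 ≈ 6 → NiSO4·6H2O

NiSO4·6H2O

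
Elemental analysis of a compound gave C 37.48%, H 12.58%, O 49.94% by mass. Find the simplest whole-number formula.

Assume 100 g: 37.48 g C, 12.58 g H, 49.94 g O.
Moles — C: 37.48 / 12.01 = 3.121 mol; H: 12.58 / 1.008 = 12.48 mol; O: 49.94 / 16.00 = 3.121 mol
Divide by the smallest (3.121 mol C): C 1.000, H 3.999, O 1.000
≈ 1:4:1 → CH4O

CH4O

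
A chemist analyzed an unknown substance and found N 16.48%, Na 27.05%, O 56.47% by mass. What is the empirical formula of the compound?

NNaO3

Assume 100 g: 16.48 g N, 27.05 g Na, 56.47 g O.
n(N) = 16.48/14.01 = 1.176, n(Na) = 27.05/22.99 = 1.177, n(O) = 56.47/16.00 = 3.529
Ratios (÷ 1.176): N 1.000, Na 1.000, O 3.000
→ NNaO3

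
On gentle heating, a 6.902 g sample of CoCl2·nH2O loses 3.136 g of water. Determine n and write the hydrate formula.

Mass of anhydrous CoCl2 = 6.902 − 3.136 = 3.766 g
mol H2O = 3.136 / 18.02 = 0.174
Molar mass of CoCl2 = 129.83 g/mol → mol CoCl2 = 3.766 / 129.83 = 0.02901
n = 0.174 / 0.02901 = 6.00 ≈ 6 → CoCl2·6H2O

CoCl2·6H2O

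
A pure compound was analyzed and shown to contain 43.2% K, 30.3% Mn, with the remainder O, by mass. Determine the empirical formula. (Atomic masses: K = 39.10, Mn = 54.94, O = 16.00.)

Assume 100 g: 43.2 g K, 30.3 g Mn, 26.5 g O.
n(K) = 43.2/39.10 = 1.105, n(Mn) = 30.3/54.94 = 0.5515, n(O) = 26.5/16.00 = 1.656
Divide by the smallest (0.5515 mol Mn): K 2.003, Mn 1.000, O 3.003
≈ 2:1:3 → K2MnO3

K2MnO3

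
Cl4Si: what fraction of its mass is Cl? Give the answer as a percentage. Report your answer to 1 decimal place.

83.5%

Molar mass = 4(35.45) + 1(28.09) = 169.890 g/mol
Mass of Cl per mole = 4 × 35.45 = 141.800 g
% Cl = 141.800 / 169.890 × 100 = 83.5%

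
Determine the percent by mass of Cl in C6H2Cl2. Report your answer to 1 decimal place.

Molar mass = 6(12.01) + 2(1.008) + 2(35.45) = 144.976 g/mol
Mass of Cl per mole = 2 × 35.45 = 70.900 g
% Cl = 70.900 / 144.976 × 100 = 48.9%

48.9%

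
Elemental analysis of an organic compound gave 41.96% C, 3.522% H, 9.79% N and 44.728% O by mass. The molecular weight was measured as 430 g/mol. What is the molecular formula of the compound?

C15H15N3O12

Assume 100 g: 41.96 g C, 3.522 g H, 9.79 g N, 44.728 g O.
C: 41.96 g ÷ 12.01 g/mol = 3.494 mol
H: 3.522 g ÷ 1.008 g/mol = 3.494 mol
N: 9.79 g ÷ 14.01 g/mol = 0.6988 mol
O: 44.728 g ÷ 16.00 g/mol = 2.796 mol
Ratios (÷ 0.6988): C 5.000, H 5.000, N 1.000, O 4.001
Ratio ≈ 5:5:1:4, so the empirical formula is C5H5NO4
Empirical-formula mass = 143.10 g/mol
n = 430 / 143.10 = 3.00 ≈ 3
Molecular formula = (C5H5NO4)×3 = C15H15N3O12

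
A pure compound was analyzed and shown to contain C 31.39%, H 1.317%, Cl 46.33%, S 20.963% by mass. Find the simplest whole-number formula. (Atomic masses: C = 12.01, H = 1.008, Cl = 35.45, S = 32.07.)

C4H2Cl2S

Assume 100 g: 31.39 g C, 1.317 g H, 46.33 g Cl, 20.963 g S.
C: 31.39 g ÷ 12.01 g/mol = 2.614 mol
H: 1.317 g ÷ 1.008 g/mol = 1.307 mol
Cl: 46.33 g ÷ 35.45 g/mol = 1.307 mol
S: 20.963 g ÷ 32.07 g/mol = 0.6537 mol
Divide by the smallest (0.6537 mol S): C 3.998, H 1.999, Cl 1.999, S 1.000
Ratio ≈ 4:2:2:1, so the empirical formula is C4H2Cl2S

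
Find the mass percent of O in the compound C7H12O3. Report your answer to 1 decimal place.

33.3%

Molar mass = 7(12.01) + 12(1.008) + 3(16.00) = 144.166 g/mol
Mass of O per mole = 3 × 16.00 = 48.000 g
% O = 48.000 / 144.166 × 100 = 33.3%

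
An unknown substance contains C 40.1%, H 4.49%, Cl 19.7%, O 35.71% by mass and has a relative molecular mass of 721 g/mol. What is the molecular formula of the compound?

Assume 100 g: 40.1 g C, 4.49 g H, 19.7 g Cl, 35.71 g O.
n(C) = 40.1/12.01 = 3.339, n(H) = 4.49/1.008 = 4.454, n(Cl) = 19.7/35.45 = 0.5557, n(O) = 35.71/16.00 = 2.232
Smallest is Cl at 0.5557 mol; normalising gives C 6.008, H 8.016, Cl 1.000, O 4.016
Ratio ≈ 6:8:1:4, so the empirical formula is C6H8ClO4
Empirical-formula mass = 179.57 g/mol
n = 721 / 179.57 = 4.02 ≈ 4
Molecular formula = (C6H8ClO4)×4 = C24H32Cl4O16

C24H32Cl4O16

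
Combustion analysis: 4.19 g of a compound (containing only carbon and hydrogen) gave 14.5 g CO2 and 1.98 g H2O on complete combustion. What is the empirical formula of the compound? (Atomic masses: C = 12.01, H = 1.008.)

C3H2

mol C = 14.5 / 44.01 = 0.3295; mass C = 0.3295 × 12.01 = 3.957 g
mol H = 2 × (1.98 / 18.02) = 0.2198; mass H = 0.2198 × 1.008 = 0.2215 g
Ratios (÷ 0.2198): C 1.499, H 1.000
×2: C 3.00, H 2.00 → C3H2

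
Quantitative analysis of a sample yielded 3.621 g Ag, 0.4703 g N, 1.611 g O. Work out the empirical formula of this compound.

Ag: 3.621 g ÷ 107.87 g/mol = 0.03357 mol
N: 0.4703 g ÷ 14.01 g/mol = 0.03357 mol
O: 1.611 g ÷ 16.00 g/mol = 0.1007 mol
Divide by the smallest (0.03357 mol Ag): Ag 1.000, N 1.000, O 2.999
→ AgNO3

AgNO3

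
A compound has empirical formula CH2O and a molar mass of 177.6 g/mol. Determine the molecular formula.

Empirical-formula mass = 30.03 g/mol
n = 177.6 / 30.03 = 5.91 ≈ 6
Molecular formula = (CH2O)6 = C6H12O6

C6H12O6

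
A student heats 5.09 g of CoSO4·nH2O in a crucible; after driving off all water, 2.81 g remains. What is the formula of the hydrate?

Mass of water lost = 5.09 − 2.81 = 2.28 g → 2.28 / 18.02 = 0.1265 mol H2O
Molar mass of CoSO4 = 155.00 g/mol → mol CoSO4 = 2.81 / 155.00 = 0.01813
n = 0.1265 / 0.01813 = 6.98 ≈ 7 → CoSO4·7H2O

CoSO4·7H2O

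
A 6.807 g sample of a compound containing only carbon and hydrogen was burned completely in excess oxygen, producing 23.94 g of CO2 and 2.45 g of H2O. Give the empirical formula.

C2H

mol C = 23.94 / 44.01 = 0.5440; mass C = 0.5440 × 12.01 = 6.533 g
mol H = 2 × (2.45 / 18.02) = 0.2719; mass H = 0.2719 × 1.008 = 0.2741 g
Ratios (÷ 0.2719): C 2.000, H 1.000
→ C2H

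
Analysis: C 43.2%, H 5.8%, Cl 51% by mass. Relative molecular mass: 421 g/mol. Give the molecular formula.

Assume 100 g: 43.2 g C, 5.8 g H, 51 g Cl.
Moles — C: 43.2 / 12.01 = 3.597 mol; H: 5.8 / 1.008 = 5.754 mol; Cl: 51 / 35.45 = 1.439 mol
Ratios (÷ 1.439): C 2.500, H 4.000, Cl 1.000
Scaling by 2: C 5.00, H 8.00, Cl 2.00 → C5H8Cl2
Empirical-formula mass = 139.01 g/mol
n = 421 / 139.01 = 3.03 ≈ 3
Molecular formula = (C5H8Cl2)×3 = C15H24Cl6

C15H24Cl6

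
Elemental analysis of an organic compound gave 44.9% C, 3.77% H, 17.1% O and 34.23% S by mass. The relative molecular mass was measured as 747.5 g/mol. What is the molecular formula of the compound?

C28H28O8S8

Assume 100 g: 44.9 g C, 3.77 g H, 17.1 g O, 34.23 g S.
Moles — C: 44.9 / 12.01 = 3.739 mol; H: 3.77 / 1.008 = 3.74 mol; O: 17.1 / 16.00 = 1.069 mol; S: 34.23 / 32.07 = 1.067 mol
Divide by the smallest (1.067 mol S): C 3.503, H 3.504, O 1.001, S 1.000
Scaling by 2: C 7.01, H 7.01, O 2.00, S 2.00 → C7H7O2S2
Empirical-formula mass = 187.27 g/mol
n = 747.5 / 187.27 = 3.99 ≈ 4
Molecular formula = (C7H7O2S2)×4 = C28H28O8S8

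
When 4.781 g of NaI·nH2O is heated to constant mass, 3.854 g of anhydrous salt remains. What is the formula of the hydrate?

NaI·2H2O

Mass of water lost = 4.781 − 3.854 = 0.927 g → 0.927 / 18.02 = 0.05144 mol H2O
Molar mass of NaI = 149.89 g/mol → mol NaI = 3.854 / 149.89 = 0.02571
n = 0.05144 / 0.02571 = 2.00 ≈ 2 → NaI·2H2O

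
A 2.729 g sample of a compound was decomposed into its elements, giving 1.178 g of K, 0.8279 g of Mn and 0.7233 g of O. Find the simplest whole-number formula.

K2MnO3

K: 1.178 g ÷ 39.10 g/mol = 0.03013 mol
Mn: 0.8279 g ÷ 54.94 g/mol = 0.01507 mol
O: 0.7233 g ÷ 16.00 g/mol = 0.04521 mol
Ratios (÷ 0.01507): K 1.999, Mn 1.000, O 3.000
→ K2MnO3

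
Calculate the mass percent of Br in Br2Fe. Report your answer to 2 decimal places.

74.10%

Molar mass = 2(79.90) + 1(55.85) = 215.650 g/mol
Mass of Br per mole = 2 × 79.90 = 159.800 g
% Br = 159.800 / 215.650 × 100 = 74.10%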